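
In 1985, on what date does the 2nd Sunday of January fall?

January 1985 begins on a Tuesday, so the first Sunday is January 6 (5 days later).
The 2nd Sunday is 1 weeks later: 6 + 7 = 13.

1985-01-13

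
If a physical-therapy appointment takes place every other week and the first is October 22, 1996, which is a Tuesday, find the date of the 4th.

December 3, 1996

The 4th occurrence is 3 intervals after the first: 3 × 14 = 42 days after October 22, 1996.
October has 31 days — 9 days to the end of October leaves 33.
November has 30 days (3 left).
3 days into December → December 3, 1996.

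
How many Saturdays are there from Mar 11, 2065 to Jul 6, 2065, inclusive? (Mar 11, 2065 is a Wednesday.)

17

Mar 11, 2065 is a Wednesday; the first Saturday on or after it is Mar 14, 2065 (3 days later).
From Mar 14, 2065 to Jul 6, 2065: 17 + 30 + 31 + 30 + 6 = 114 days (rest of Mar, Apr, May, Jun, Jul).
114 ÷ 7 = 16 full weeks with remainder 2, so 16 more Saturdays after the first → 17.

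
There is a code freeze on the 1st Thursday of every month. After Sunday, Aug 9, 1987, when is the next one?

Aug 1987 starts on a Saturday, so its 1st Thursday is Aug 6, 1987 (5 days in).
That is not after Aug 9, 1987, so look at Sep 1987.
Sep 1987 starts on a Tuesday, so its 1st Thursday is Sep 3, 1987 (2 days in).

Sep 3, 1987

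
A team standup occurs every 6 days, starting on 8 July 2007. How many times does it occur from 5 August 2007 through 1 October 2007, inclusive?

10

Occurrences land 6·i days after 8 July 2007 for i = 0, 1, 2, …
5 August 2007 is 28 days after the start; 28 ÷ 6 = 4 remainder 4; since the remainder is 4, round up to i = 5. First occurrence in the window: #6 on 7 August 2007 (5×6 = 30 days in).
1 October 2007 is 85 days after the start; 85 ÷ 6 = 14 remainder 1. Last occurrence in the window: #15 on 30 September 2007.
Occurrences #6 through #15: 10 in total.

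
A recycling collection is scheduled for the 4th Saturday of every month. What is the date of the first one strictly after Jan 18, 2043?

Jan 24, 2043

Jan 2043 starts on a Thursday; its first Saturday is the 3rd, so the 4th Saturday is the 24th — Jan 24, 2043.
Jan 24, 2043 is after Jan 18, 2043, so that is the next one.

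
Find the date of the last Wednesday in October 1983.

1983-10-26

October 1983 begins on a Saturday, so the first Wednesday is October 5 (4 days later).
October 1983 has 31 days. Adding weeks: 5, 12, 19, 26 — the last one ≤ 31 is the 26th.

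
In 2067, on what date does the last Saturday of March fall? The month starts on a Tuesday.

March 2067 begins on a Tuesday, so the first Saturday is March 5 (4 days later).
March 2067 has 31 days. Adding weeks: 5, 12, 19, 26 — the last one ≤ 31 is the 26th.

26 March 2067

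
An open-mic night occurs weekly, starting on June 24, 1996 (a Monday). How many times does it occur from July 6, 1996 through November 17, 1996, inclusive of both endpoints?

Occurrences land 7·i days after June 24, 1996 for i = 0, 1, 2, …
July 6, 1996 is 12 days after the start; 12 ÷ 7 = 1 remainder 5; since the remainder is 5, round up to i = 2. First occurrence in the window: #3 on July 8, 1996 (2×7 = 14 days in).
November 17, 1996 is 146 days after the start; 146 ÷ 7 = 20 remainder 6. Last occurrence in the window: #21 on November 11, 1996.
Occurrences #3 through #21: 19 in total.

19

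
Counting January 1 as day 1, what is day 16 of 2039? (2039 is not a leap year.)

2039-01-16

16 into January → January 16.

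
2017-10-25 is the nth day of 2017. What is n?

298

Days in months before October: 31 + 28 + 31 + 30 + 31 + 30 + 31 + 31 + 30 = 273.
Plus 25 days into October → day 298.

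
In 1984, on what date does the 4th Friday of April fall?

April 1984 begins on a Sunday, so the first Friday is April 6 (5 days later).
The 4th Friday is 3 weeks later: 6 + 21 = 27.

27 April 1984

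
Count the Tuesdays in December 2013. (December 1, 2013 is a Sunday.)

December 1, 2013 is a Sunday; the first Tuesday on or after it is December 3, 2013 (2 days later).
From December 3, 2013 to December 31, 2013 is 31 − 3 = 28 days.
28 ÷ 7 = 4 full weeks with remainder 0, so 4 more Tuesdays after the first → 5.

5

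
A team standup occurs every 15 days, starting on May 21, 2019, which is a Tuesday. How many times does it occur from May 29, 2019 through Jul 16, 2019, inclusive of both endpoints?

3

Occurrences land 15·i days after May 21, 2019 for i = 0, 1, 2, …
May 29, 2019 is 8 days after the start; 8 ÷ 15 = 0 remainder 8; since the remainder is 8, round up to i = 1. First occurrence in the window: #2 on Jun 5, 2019 (1×15 = 15 days in).
Jul 16, 2019 is 56 days after the start; 56 ÷ 15 = 3 remainder 11. Last occurrence in the window: #4 on Jul 5, 2019.
Occurrences #2 through #4: 3 in total.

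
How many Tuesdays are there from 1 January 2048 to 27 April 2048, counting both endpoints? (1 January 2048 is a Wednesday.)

16

1 January 2048 is a Wednesday; the first Tuesday on or after it is 7 January 2048 (6 days later).
From 7 January 2048 to 27 April 2048: 24 + 29 + 31 + 27 = 111 days (rest of January, February, March, April).
111 ÷ 7 = 15 full weeks with remainder 6, so 15 more Tuesdays after the first → 16.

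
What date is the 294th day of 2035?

January has 31 days (294 − 31 = 263 remain).
February has 28 days (263 − 28 = 235 remain).
March has 31 days (235 − 31 = 204 remain).
April has 30 days (204 − 30 = 174 remain).
May has 31 days (174 − 31 = 143 remain).
June has 30 days (143 − 30 = 113 remain).
July has 31 days (113 − 31 = 82 remain).
August has 31 days (82 − 31 = 51 remain).
September has 30 days (51 − 30 = 21 remain).
21 into October → October 21.

October 21, 2035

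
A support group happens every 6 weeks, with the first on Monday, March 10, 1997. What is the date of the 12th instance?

The 12th occurrence is 11 intervals after the first: 11 × 42 = 462 days after March 10, 1997.
March has 31 days — 21 days to the end of March leaves 441.
From end of March to end of 1997 is 275 days (166 left).
January has 31 days (135 left).
February has 28 days (107 left).
March has 31 days (76 left).
April has 30 days (46 left).
May has 31 days (15 left).
15 days into June → June 15, 1998.

June 15, 1998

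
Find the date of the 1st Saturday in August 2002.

August 2002 begins on a Thursday, so the first Saturday is August 3 (2 days later).

3 August 2002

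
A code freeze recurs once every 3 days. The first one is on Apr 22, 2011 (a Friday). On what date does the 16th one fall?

Jun 6, 2011

The 16th occurrence is 15 intervals after the first: 15 × 3 = 45 days after Apr 22, 2011.
Apr has 30 days — 8 days to the end of Apr leaves 37.
May has 31 days (6 left).
6 days into Jun → Jun 6, 2011.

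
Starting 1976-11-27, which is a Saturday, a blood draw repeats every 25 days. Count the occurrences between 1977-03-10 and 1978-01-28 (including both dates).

Occurrences land 25·i days after 1976-11-27 for i = 0, 1, 2, …
1977-03-10 is 103 days after the start; 103 ÷ 25 = 4 remainder 3; since the remainder is 3, round up to i = 5. First occurrence in the window: #6 on 1977-04-01 (5×25 = 125 days in).
1978-01-28 is 427 days after the start; 427 ÷ 25 = 17 remainder 2. Last occurrence in the window: #18 on 1978-01-26.
Occurrences #6 through #18: 13 in total.

13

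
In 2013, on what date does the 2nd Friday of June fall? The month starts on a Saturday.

June 2013 begins on a Saturday, so the first Friday is June 7 (6 days later).
The 2nd Friday is 1 weeks later: 7 + 7 = 14.

14 June 2013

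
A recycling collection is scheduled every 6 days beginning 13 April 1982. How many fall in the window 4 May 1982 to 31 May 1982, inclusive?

5

Occurrences land 6·i days after 13 April 1982 for i = 0, 1, 2, …
4 May 1982 is 21 days after the start; 21 ÷ 6 = 3 remainder 3; since the remainder is 3, round up to i = 4. First occurrence in the window: #5 on 7 May 1982 (4×6 = 24 days in).
31 May 1982 is 48 days after the start; 48 ÷ 6 = 8 remainder 0. Last occurrence in the window: #9 on 31 May 1982.
Occurrences #5 through #9: 5 in total.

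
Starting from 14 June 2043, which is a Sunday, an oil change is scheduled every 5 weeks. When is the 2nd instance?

19 July 2043

The 2nd occurrence is 1 interval after the first: 1 × 35 = 35 days after 14 June 2043.
June has 30 days — 16 days to the end of June leaves 19.
19 days into July → 19 July 2043.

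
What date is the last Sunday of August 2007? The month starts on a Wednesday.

August 2007 begins on a Wednesday, so the first Sunday is August 5 (4 days later).
August 2007 has 31 days. Adding weeks: 5, 12, 19, 26 — the last one ≤ 31 is the 26th.

2007-08-26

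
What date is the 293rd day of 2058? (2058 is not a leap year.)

January has 31 days (293 − 31 = 262 remain).
February has 28 days (262 − 28 = 234 remain).
March has 31 days (234 − 31 = 203 remain).
April has 30 days (203 − 30 = 173 remain).
May has 31 days (173 − 31 = 142 remain).
June has 30 days (142 − 30 = 112 remain).
July has 31 days (112 − 31 = 81 remain).
August has 31 days (81 − 31 = 50 remain).
September has 30 days (50 − 30 = 20 remain).
20 into October → October 20.

2058-10-20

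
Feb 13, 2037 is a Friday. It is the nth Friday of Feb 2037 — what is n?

Day 13 falls in week ⌈13/7⌉ of the month.
Days 1–7 hold the 1st Friday, 8–14 the 2nd, 15–21 the 3rd, 22–28 the 4th, 29–31 the 5th.
13 is in the range for the 2nd.

2nd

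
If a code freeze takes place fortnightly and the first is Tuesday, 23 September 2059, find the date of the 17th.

The 17th occurrence is 16 intervals after the first: 16 × 14 = 224 days after 23 September 2059.
September has 30 days — 7 days to the end of September leaves 217.
October has 31 days (186 left).
November has 30 days (156 left).
December has 31 days (125 left).
January has 31 days (94 left).
February has 29 days (65 left).
March has 31 days (34 left).
April has 30 days (4 left).
4 days into May → 4 May 2060.

4 May 2060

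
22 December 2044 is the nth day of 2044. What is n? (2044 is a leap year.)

357

Days in months before December: 31 + 29 + 31 + 30 + 31 + 30 + 31 + 31 + 30 + 31 + 30 = 335.
Plus 22 days into December → day 357.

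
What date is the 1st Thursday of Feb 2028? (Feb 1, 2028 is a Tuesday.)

Feb 2028 begins on a Tuesday, so the first Thursday is Feb 3 (2 days later).

Feb 3, 2028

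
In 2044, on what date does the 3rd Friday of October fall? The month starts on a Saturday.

21 October 2044

October 2044 begins on a Saturday, so the first Friday is October 7 (6 days later).
The 3rd Friday is 2 weeks later: 7 + 14 = 21.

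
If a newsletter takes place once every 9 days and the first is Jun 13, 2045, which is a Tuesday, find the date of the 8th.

The 8th occurrence is 7 intervals after the first: 7 × 9 = 63 days after Jun 13, 2045.
Jun has 30 days — 17 days to the end of Jun leaves 46.
Jul has 31 days (15 left).
15 days into Aug → Aug 15, 2045.

Aug 15, 2045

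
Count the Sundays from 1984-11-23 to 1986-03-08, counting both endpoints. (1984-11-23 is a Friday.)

67

1984-11-23 is a Friday; the first Sunday on or after it is 1984-11-25 (2 days later).
From 1984-11-25 to 1986-03-08: 36 + 365 + 67 = 468 days (rest of 1984, 1985, to 1986-03-08 in 1986).
468 ÷ 7 = 66 full weeks with remainder 6, so 66 more Sundays after the first → 67.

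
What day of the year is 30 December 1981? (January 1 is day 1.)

364

Days in months before December: 31 + 28 + 31 + 30 + 31 + 30 + 31 + 31 + 30 + 31 + 30 = 334.
Plus 30 days into December → day 364.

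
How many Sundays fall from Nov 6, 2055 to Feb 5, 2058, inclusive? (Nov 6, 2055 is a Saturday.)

Nov 6, 2055 is a Saturday; the first Sunday on or after it is Nov 7, 2055 (1 day later).
From Nov 7, 2055 to Feb 5, 2058: 54 + 366 + 365 + 36 = 821 days (rest of 2055, 2056, 2057, to Feb 5, 2058 in 2058).
821 ÷ 7 = 117 full weeks with remainder 2, so 117 more Sundays after the first → 118.

118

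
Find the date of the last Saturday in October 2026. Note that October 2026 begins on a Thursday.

2026-10-31

October 2026 begins on a Thursday, so the first Saturday is October 3 (2 days later).
October 2026 has 31 days. Adding weeks: 3, 10, 17, 24, 31 — the last one ≤ 31 is the 31st.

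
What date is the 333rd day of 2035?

2035-11-29

January has 31 days (333 − 31 = 302 remain).
February has 28 days (302 − 28 = 274 remain).
March has 31 days (274 − 31 = 243 remain).
April has 30 days (243 − 30 = 213 remain).
May has 31 days (213 − 31 = 182 remain).
June has 30 days (182 − 30 = 152 remain).
July has 31 days (152 − 31 = 121 remain).
August has 31 days (121 − 31 = 90 remain).
September has 30 days (90 − 30 = 60 remain).
October has 31 days (60 − 31 = 29 remain).
29 into November → November 29.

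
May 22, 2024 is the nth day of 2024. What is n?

143

Days in months before May: 31 + 29 + 31 + 30 = 121.
Plus 22 days into May → day 143.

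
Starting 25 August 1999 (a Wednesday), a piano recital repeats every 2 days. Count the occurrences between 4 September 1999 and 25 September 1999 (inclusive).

11

Occurrences land 2·i days after 25 August 1999 for i = 0, 1, 2, …
4 September 1999 is 10 days after the start; 10 ÷ 2 = 5 remainder 0. First occurrence in the window: #6 on 4 September 1999 (5×2 = 10 days in).
25 September 1999 is 31 days after the start; 31 ÷ 2 = 15 remainder 1. Last occurrence in the window: #16 on 24 September 1999.
Occurrences #6 through #16: 11 in total.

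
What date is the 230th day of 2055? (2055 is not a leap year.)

18 August 2055

January has 31 days (230 − 31 = 199 remain).
February has 28 days (199 − 28 = 171 remain).
March has 31 days (171 − 31 = 140 remain).
April has 30 days (140 − 30 = 110 remain).
May has 31 days (110 − 31 = 79 remain).
June has 30 days (79 − 30 = 49 remain).
July has 31 days (49 − 31 = 18 remain).
18 into August → August 18.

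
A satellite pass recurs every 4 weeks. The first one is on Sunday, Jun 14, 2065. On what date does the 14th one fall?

Jun 13, 2066

The 14th occurrence is 13 intervals after the first: 13 × 28 = 364 days after Jun 14, 2065.
Jun has 30 days — 16 days to the end of Jun leaves 348.
Jul has 31 days (317 left).
Aug has 31 days (286 left).
Sep has 30 days (256 left).
Oct has 31 days (225 left).
Nov has 30 days (195 left).
Dec has 31 days (164 left).
Jan has 31 days (133 left).
Feb has 28 days (105 left).
Mar has 31 days (74 left).
Apr has 30 days (44 left).
May has 31 days (13 left).
13 days into Jun → Jun 13, 2066.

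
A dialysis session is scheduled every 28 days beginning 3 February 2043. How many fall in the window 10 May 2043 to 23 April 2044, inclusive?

12

Occurrences land 28·i days after 3 February 2043 for i = 0, 1, 2, …
10 May 2043 is 96 days after the start; 96 ÷ 28 = 3 remainder 12; since the remainder is 12, round up to i = 4. First occurrence in the window: #5 on 26 May 2043 (4×28 = 112 days in).
23 April 2044 is 445 days after the start; 445 ÷ 28 = 15 remainder 25. Last occurrence in the window: #16 on 29 March 2044.
Occurrences #5 through #16: 12 in total.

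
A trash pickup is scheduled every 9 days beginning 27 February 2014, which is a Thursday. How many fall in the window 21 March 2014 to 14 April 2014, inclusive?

Occurrences land 9·i days after 27 February 2014 for i = 0, 1, 2, …
21 March 2014 is 22 days after the start; 22 ÷ 9 = 2 remainder 4; since the remainder is 4, round up to i = 3. First occurrence in the window: #4 on 26 March 2014 (3×9 = 27 days in).
14 April 2014 is 46 days after the start; 46 ÷ 9 = 5 remainder 1. Last occurrence in the window: #6 on 13 April 2014.
Occurrences #4 through #6: 3 in total.

3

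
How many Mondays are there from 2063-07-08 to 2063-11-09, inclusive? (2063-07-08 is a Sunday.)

2063-07-08 is a Sunday; the first Monday on or after it is 2063-07-09 (1 day later).
From 2063-07-09 to 2063-11-09: 22 + 31 + 30 + 31 + 9 = 123 days (rest of July, August, September, October, November).
123 ÷ 7 = 17 full weeks with remainder 4, so 17 more Mondays after the first → 18.

18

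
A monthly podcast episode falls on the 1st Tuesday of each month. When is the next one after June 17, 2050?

June 2050 starts on a Wednesday, so its 1st Tuesday is June 7, 2050 (6 days in).
That is not after June 17, 2050, so look at July 2050.
July 2050 starts on a Friday, so its 1st Tuesday is July 5, 2050 (4 days in).

July 5, 2050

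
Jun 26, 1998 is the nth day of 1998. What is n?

Days in months before Jun: 31 + 28 + 31 + 30 + 31 = 151.
Plus 26 days into Jun → day 177.

177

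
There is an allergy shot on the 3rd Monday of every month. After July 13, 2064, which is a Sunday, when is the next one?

July 2064 starts on a Tuesday; its first Monday is the 7th, so the 3rd Monday is the 21st — July 21, 2064.
July 21, 2064 is after July 13, 2064, so that is the next one.

July 21, 2064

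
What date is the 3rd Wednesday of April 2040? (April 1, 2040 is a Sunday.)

April 2040 begins on a Sunday, so the first Wednesday is April 4 (3 days later).
The 3rd Wednesday is 2 weeks later: 4 + 14 = 18.

18 April 2040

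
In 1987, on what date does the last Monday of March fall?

March 1987 begins on a Sunday, so the first Monday is March 2 (1 day later).
March 1987 has 31 days. Adding weeks: 2, 9, 16, 23, 30 — the last one ≤ 31 is the 30th.

March 30, 1987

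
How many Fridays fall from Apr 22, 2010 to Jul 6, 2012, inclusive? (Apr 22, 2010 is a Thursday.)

Apr 22, 2010 is a Thursday; the first Friday on or after it is Apr 23, 2010 (1 day later).
From Apr 23, 2010 to Jul 6, 2012: 252 + 365 + 188 = 805 days (rest of 2010, 2011, to Jul 6, 2012 in 2012).
805 ÷ 7 = 115 full weeks with remainder 0, so 115 more Fridays after the first → 116.

116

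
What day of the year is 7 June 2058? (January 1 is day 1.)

158

Days in months before June: 31 + 28 + 31 + 30 + 31 = 151.
Plus 7 days into June → day 158.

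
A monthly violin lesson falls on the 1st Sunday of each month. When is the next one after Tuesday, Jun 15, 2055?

Jul 4, 2055

Jun 2055 starts on a Tuesday, so its 1st Sunday is Jun 6, 2055 (5 days in).
That is not after Jun 15, 2055, so look at Jul 2055.
Jul 2055 starts on a Thursday, so its 1st Sunday is Jul 4, 2055 (3 days in).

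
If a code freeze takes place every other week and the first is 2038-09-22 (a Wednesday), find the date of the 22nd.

2039-07-13

The 22nd occurrence is 21 intervals after the first: 21 × 14 = 294 days after 2038-09-22.
September has 30 days — 8 days to the end of September leaves 286.
October has 31 days (255 left).
November has 30 days (225 left).
December has 31 days (194 left).
January has 31 days (163 left).
February has 28 days (135 left).
March has 31 days (104 left).
April has 30 days (74 left).
May has 31 days (43 left).
June has 30 days (13 left).
13 days into July → 2039-07-13.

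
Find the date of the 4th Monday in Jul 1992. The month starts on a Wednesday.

Jul 27, 1992

Jul 1992 begins on a Wednesday, so the first Monday is Jul 6 (5 days later).
The 4th Monday is 3 weeks later: 6 + 21 = 27.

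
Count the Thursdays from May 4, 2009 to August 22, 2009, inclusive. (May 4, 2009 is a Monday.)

16

May 4, 2009 is a Monday; the first Thursday on or after it is May 7, 2009 (3 days later).
From May 7, 2009 to August 22, 2009: 24 + 30 + 31 + 22 = 107 days (rest of May, June, July, August).
107 ÷ 7 = 15 full weeks with remainder 2, so 15 more Thursdays after the first → 16.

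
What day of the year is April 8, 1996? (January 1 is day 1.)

99

Days in months before April: 31 + 29 + 31 = 91.
Plus 8 days into April → day 99.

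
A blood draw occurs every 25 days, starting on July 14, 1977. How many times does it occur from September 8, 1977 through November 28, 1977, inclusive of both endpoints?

Occurrences land 25·i days after July 14, 1977 for i = 0, 1, 2, …
September 8, 1977 is 56 days after the start; 56 ÷ 25 = 2 remainder 6; since the remainder is 6, round up to i = 3. First occurrence in the window: #4 on September 27, 1977 (3×25 = 75 days in).
November 28, 1977 is 137 days after the start; 137 ÷ 25 = 5 remainder 12. Last occurrence in the window: #6 on November 16, 1977.
Occurrences #4 through #6: 3 in total.

3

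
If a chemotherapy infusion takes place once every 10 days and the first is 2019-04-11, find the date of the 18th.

The 18th occurrence is 17 intervals after the first: 17 × 10 = 170 days after 2019-04-11.
April has 30 days — 19 days to the end of April leaves 151.
May has 31 days (120 left).
June has 30 days (90 left).
July has 31 days (59 left).
August has 31 days (28 left).
28 days into September → 2019-09-28.

2019-09-28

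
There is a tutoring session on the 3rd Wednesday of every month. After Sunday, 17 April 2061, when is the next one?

April 2061 starts on a Friday; its first Wednesday is the 6th, so the 3rd Wednesday is the 20th — 20 April 2061.
20 April 2061 is after 17 April 2061, so that is the next one.

20 April 2061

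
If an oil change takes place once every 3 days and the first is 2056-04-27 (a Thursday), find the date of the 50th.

The 50th occurrence is 49 intervals after the first: 49 × 3 = 147 days after 2056-04-27.
April has 30 days — 3 days to the end of April leaves 144.
May has 31 days (113 left).
June has 30 days (83 left).
July has 31 days (52 left).
August has 31 days (21 left).
21 days into September → 2056-09-21.

2056-09-21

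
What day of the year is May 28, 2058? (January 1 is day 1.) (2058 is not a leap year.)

148

Days in months before May: 31 + 28 + 31 + 30 = 120.
Plus 28 days into May → day 148.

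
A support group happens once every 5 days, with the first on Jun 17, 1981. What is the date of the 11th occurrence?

Aug 6, 1981

The 11th occurrence is 10 intervals after the first: 10 × 5 = 50 days after Jun 17, 1981.
Jun has 30 days — 13 days to the end of Jun leaves 37.
Jul has 31 days (6 left).
6 days into Aug → Aug 6, 1981.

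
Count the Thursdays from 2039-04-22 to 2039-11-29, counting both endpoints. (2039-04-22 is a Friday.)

2039-04-22 is a Friday; the first Thursday on or after it is 2039-04-28 (6 days later).
From 2039-04-28 to 2039-11-29: 2 + 31 + 30 + 31 + 31 + 30 + 31 + 29 = 215 days (rest of April, May, June, July, August, September, October, November).
215 ÷ 7 = 30 full weeks with remainder 5, so 30 more Thursdays after the first → 31.

31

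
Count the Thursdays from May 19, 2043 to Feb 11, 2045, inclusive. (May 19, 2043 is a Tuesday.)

May 19, 2043 is a Tuesday; the first Thursday on or after it is May 21, 2043 (2 days later).
From May 21, 2043 to Feb 11, 2045: 224 + 366 + 42 = 632 days (rest of 2043, 2044, to Feb 11, 2045 in 2045).
632 ÷ 7 = 90 full weeks with remainder 2, so 90 more Thursdays after the first → 91.

91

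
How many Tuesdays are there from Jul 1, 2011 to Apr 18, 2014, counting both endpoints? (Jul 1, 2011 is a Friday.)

Jul 1, 2011 is a Friday; the first Tuesday on or after it is Jul 5, 2011 (4 days later).
From Jul 5, 2011 to Apr 18, 2014: 179 + 366 + 365 + 108 = 1018 days (rest of 2011, 2012, 2013, to Apr 18, 2014 in 2014).
1018 ÷ 7 = 145 full weeks with remainder 3, so 145 more Tuesdays after the first → 146.

146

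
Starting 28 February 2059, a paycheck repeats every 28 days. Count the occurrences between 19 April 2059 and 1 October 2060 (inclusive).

19

Occurrences land 28·i days after 28 February 2059 for i = 0, 1, 2, …
19 April 2059 is 50 days after the start; 50 ÷ 28 = 1 remainder 22; since the remainder is 22, round up to i = 2. First occurrence in the window: #3 on 25 April 2059 (2×28 = 56 days in).
1 October 2060 is 581 days after the start; 581 ÷ 28 = 20 remainder 21. Last occurrence in the window: #21 on 10 September 2060.
Occurrences #3 through #21: 19 in total.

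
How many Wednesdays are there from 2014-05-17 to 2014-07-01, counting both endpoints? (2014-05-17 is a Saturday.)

2014-05-17 is a Saturday; the first Wednesday on or after it is 2014-05-21 (4 days later).
From 2014-05-21 to 2014-07-01: 10 + 30 + 1 = 41 days (rest of May, June, July).
41 ÷ 7 = 5 full weeks with remainder 6, so 5 more Wednesdays after the first → 6.

6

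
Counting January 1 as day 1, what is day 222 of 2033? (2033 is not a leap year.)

2033-08-10

January has 31 days (222 − 31 = 191 remain).
February has 28 days (191 − 28 = 163 remain).
March has 31 days (163 − 31 = 132 remain).
April has 30 days (132 − 30 = 102 remain).
May has 31 days (102 − 31 = 71 remain).
June has 30 days (71 − 30 = 41 remain).
July has 31 days (41 − 31 = 10 remain).
10 into August → August 10.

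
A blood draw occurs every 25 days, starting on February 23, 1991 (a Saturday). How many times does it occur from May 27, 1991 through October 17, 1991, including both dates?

Occurrences land 25·i days after February 23, 1991 for i = 0, 1, 2, …
May 27, 1991 is 93 days after the start; 93 ÷ 25 = 3 remainder 18; since the remainder is 18, round up to i = 4. First occurrence in the window: #5 on June 3, 1991 (4×25 = 100 days in).
October 17, 1991 is 236 days after the start; 236 ÷ 25 = 9 remainder 11. Last occurrence in the window: #10 on October 6, 1991.
Occurrences #5 through #10: 6 in total.

6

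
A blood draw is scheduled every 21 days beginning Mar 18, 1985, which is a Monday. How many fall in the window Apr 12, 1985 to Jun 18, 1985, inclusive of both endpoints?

Occurrences land 21·i days after Mar 18, 1985 for i = 0, 1, 2, …
Apr 12, 1985 is 25 days after the start; 25 ÷ 21 = 1 remainder 4; since the remainder is 4, round up to i = 2. First occurrence in the window: #3 on Apr 29, 1985 (2×21 = 42 days in).
Jun 18, 1985 is 92 days after the start; 92 ÷ 21 = 4 remainder 8. Last occurrence in the window: #5 on Jun 10, 1985.
Occurrences #3 through #5: 3 in total.

3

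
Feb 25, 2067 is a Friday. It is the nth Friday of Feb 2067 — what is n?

Day 25 falls in week ⌈25/7⌉ of the month.
Days 1–7 hold the 1st Friday, 8–14 the 2nd, 15–21 the 3rd, 22–28 the 4th, 29–31 the 5th.
25 is in the range for the 4th.

4th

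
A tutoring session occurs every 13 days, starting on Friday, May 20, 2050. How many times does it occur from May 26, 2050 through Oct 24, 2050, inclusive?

Occurrences land 13·i days after May 20, 2050 for i = 0, 1, 2, …
May 26, 2050 is 6 days after the start; 6 ÷ 13 = 0 remainder 6; since the remainder is 6, round up to i = 1. First occurrence in the window: #2 on Jun 2, 2050 (1×13 = 13 days in).
Oct 24, 2050 is 157 days after the start; 157 ÷ 13 = 12 remainder 1. Last occurrence in the window: #13 on Oct 23, 2050.
Occurrences #2 through #13: 12 in total.

12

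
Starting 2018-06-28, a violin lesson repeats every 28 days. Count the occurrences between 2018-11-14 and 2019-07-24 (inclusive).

Occurrences land 28·i days after 2018-06-28 for i = 0, 1, 2, …
2018-11-14 is 139 days after the start; 139 ÷ 28 = 4 remainder 27; since the remainder is 27, round up to i = 5. First occurrence in the window: #6 on 2018-11-15 (5×28 = 140 days in).
2019-07-24 is 391 days after the start; 391 ÷ 28 = 13 remainder 27. Last occurrence in the window: #14 on 2019-06-27.
Occurrences #6 through #14: 9 in total.

9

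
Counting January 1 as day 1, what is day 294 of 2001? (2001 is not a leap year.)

January has 31 days (294 − 31 = 263 remain).
February has 28 days (263 − 28 = 235 remain).
March has 31 days (235 − 31 = 204 remain).
April has 30 days (204 − 30 = 174 remain).
May has 31 days (174 − 31 = 143 remain).
June has 30 days (143 − 30 = 113 remain).
July has 31 days (113 − 31 = 82 remain).
August has 31 days (82 − 31 = 51 remain).
September has 30 days (51 − 30 = 21 remain).
21 into October → October 21.

21 October 2001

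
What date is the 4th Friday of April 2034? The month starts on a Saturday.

28 April 2034

April 2034 begins on a Saturday, so the first Friday is April 7 (6 days later).
The 4th Friday is 3 weeks later: 7 + 21 = 28.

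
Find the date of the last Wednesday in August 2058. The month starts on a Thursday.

August 2058 begins on a Thursday, so the first Wednesday is August 7 (6 days later).
August 2058 has 31 days. Adding weeks: 7, 14, 21, 28 — the last one ≤ 31 is the 28th.

2058-08-28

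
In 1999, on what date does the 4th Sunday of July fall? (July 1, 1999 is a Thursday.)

July 1999 begins on a Thursday, so the first Sunday is July 4 (3 days later).
The 4th Sunday is 3 weeks later: 4 + 21 = 25.

25 July 1999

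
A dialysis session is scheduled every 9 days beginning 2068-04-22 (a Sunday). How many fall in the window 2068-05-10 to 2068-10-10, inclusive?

18

Occurrences land 9·i days after 2068-04-22 for i = 0, 1, 2, …
2068-05-10 is 18 days after the start; 18 ÷ 9 = 2 remainder 0. First occurrence in the window: #3 on 2068-05-10 (2×9 = 18 days in).
2068-10-10 is 171 days after the start; 171 ÷ 9 = 19 remainder 0. Last occurrence in the window: #20 on 2068-10-10.
Occurrences #3 through #20: 18 in total.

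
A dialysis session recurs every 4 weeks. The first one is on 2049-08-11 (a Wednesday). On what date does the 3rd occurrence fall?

2049-10-06

The 3rd occurrence is 2 intervals after the first: 2 × 28 = 56 days after 2049-08-11.
August has 31 days — 20 days to the end of August leaves 36.
September has 30 days (6 left).
6 days into October → 2049-10-06.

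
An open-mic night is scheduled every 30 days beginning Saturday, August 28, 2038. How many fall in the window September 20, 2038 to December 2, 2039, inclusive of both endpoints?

Occurrences land 30·i days after August 28, 2038 for i = 0, 1, 2, …
September 20, 2038 is 23 days after the start; 23 ÷ 30 = 0 remainder 23; since the remainder is 23, round up to i = 1. First occurrence in the window: #2 on September 27, 2038 (1×30 = 30 days in).
December 2, 2039 is 461 days after the start; 461 ÷ 30 = 15 remainder 11. Last occurrence in the window: #16 on November 21, 2039.
Occurrences #2 through #16: 15 in total.

15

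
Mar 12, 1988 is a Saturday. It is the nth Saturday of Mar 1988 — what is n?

Day 12 falls in week ⌈12/7⌉ of the month.
Days 1–7 hold the 1st Saturday, 8–14 the 2nd, 15–21 the 3rd, 22–28 the 4th, 29–31 the 5th.
12 is in the range for the 2nd.

2nd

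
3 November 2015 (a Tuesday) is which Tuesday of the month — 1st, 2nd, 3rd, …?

1st

Day 3 falls in week ⌈3/7⌉ of the month.
Days 1–7 hold the 1st Tuesday, 8–14 the 2nd, 15–21 the 3rd, 22–28 the 4th, 29–31 the 5th.
3 is in the range for the 1st.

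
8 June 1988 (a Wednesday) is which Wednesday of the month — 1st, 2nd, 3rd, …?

2nd

Day 8 falls in week ⌈8/7⌉ of the month.
Days 1–7 hold the 1st Wednesday, 8–14 the 2nd, 15–21 the 3rd, 22–28 the 4th, 29–31 the 5th.
8 is in the range for the 2nd.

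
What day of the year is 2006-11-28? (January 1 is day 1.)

Days in months before November: 31 + 28 + 31 + 30 + 31 + 30 + 31 + 31 + 30 + 31 = 304.
Plus 28 days into November → day 332.

332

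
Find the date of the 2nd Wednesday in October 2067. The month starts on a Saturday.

12 October 2067

October 2067 begins on a Saturday, so the first Wednesday is October 5 (4 days later).
The 2nd Wednesday is 1 weeks later: 5 + 7 = 12.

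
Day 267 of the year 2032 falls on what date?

January has 31 days (267 − 31 = 236 remain).
February has 29 days (236 − 29 = 207 remain).
March has 31 days (207 − 31 = 176 remain).
April has 30 days (176 − 30 = 146 remain).
May has 31 days (146 − 31 = 115 remain).
June has 30 days (115 − 30 = 85 remain).
July has 31 days (85 − 31 = 54 remain).
August has 31 days (54 − 31 = 23 remain).
23 into September → September 23.

September 23, 2032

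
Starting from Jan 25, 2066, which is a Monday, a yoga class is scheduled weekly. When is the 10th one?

Mar 29, 2066

The 10th occurrence is 9 intervals after the first: 9 × 7 = 63 days after Jan 25, 2066.
Jan has 31 days — 6 days to the end of Jan leaves 57.
Feb has 28 days (29 left).
29 days into Mar → Mar 29, 2066.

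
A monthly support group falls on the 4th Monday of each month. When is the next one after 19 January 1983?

January 1983 starts on a Saturday; its first Monday is the 3rd, so the 4th Monday is the 24th — 24 January 1983.
24 January 1983 is after 19 January 1983, so that is the next one.

24 January 1983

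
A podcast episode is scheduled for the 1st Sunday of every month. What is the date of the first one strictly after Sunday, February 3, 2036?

March 2, 2036

February 2036 starts on a Friday, so its 1st Sunday is February 3, 2036 (2 days in).
That is not after February 3, 2036, so look at March 2036.
March 2036 starts on a Saturday, so its 1st Sunday is March 2, 2036 (1 day in).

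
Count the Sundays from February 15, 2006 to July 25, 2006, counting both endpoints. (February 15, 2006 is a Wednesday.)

23

February 15, 2006 is a Wednesday; the first Sunday on or after it is February 19, 2006 (4 days later).
From February 19, 2006 to July 25, 2006: 9 + 31 + 30 + 31 + 30 + 25 = 156 days (rest of February, March, April, May, June, July).
156 ÷ 7 = 22 full weeks with remainder 2, so 22 more Sundays after the first → 23.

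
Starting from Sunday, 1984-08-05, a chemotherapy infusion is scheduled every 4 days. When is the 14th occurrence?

1984-09-26

The 14th occurrence is 13 intervals after the first: 13 × 4 = 52 days after 1984-08-05.
August has 31 days — 26 days to the end of August leaves 26.
26 days into September → 1984-09-26.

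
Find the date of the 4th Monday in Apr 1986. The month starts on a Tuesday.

Apr 1986 begins on a Tuesday, so the first Monday is Apr 7 (6 days later).
The 4th Monday is 3 weeks later: 7 + 21 = 28.

Apr 28, 1986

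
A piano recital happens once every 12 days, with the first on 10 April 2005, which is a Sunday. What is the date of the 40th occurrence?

22 July 2006

The 40th occurrence is 39 intervals after the first: 39 × 12 = 468 days after 10 April 2005.
April has 30 days — 20 days to the end of April leaves 448.
From end of April to end of 2005 is 245 days (203 left).
January has 31 days (172 left).
February has 28 days (144 left).
March has 31 days (113 left).
April has 30 days (83 left).
May has 31 days (52 left).
June has 30 days (22 left).
22 days into July → 22 July 2006.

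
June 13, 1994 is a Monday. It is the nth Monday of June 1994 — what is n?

Day 13 falls in week ⌈13/7⌉ of the month.
Days 1–7 hold the 1st Monday, 8–14 the 2nd, 15–21 the 3rd, 22–28 the 4th, 29–31 the 5th.
13 is in the range for the 2nd.

2nd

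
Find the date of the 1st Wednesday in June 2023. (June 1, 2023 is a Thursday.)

June 2023 begins on a Thursday, so the first Wednesday is June 7 (6 days later).

2023-06-07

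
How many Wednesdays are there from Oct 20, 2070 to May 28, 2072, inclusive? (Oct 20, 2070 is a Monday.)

84

Oct 20, 2070 is a Monday; the first Wednesday on or after it is Oct 22, 2070 (2 days later).
From Oct 22, 2070 to May 28, 2072: 70 + 365 + 149 = 584 days (rest of 2070, 2071, to May 28, 2072 in 2072).
584 ÷ 7 = 83 full weeks with remainder 3, so 83 more Wednesdays after the first → 84.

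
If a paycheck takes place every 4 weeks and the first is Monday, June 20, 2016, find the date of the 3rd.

August 15, 2016

The 3rd occurrence is 2 intervals after the first: 2 × 28 = 56 days after June 20, 2016.
June has 30 days — 10 days to the end of June leaves 46.
July has 31 days (15 left).
15 days into August → August 15, 2016.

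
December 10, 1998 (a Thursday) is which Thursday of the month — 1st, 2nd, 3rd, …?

2nd

Day 10 falls in week ⌈10/7⌉ of the month.
Days 1–7 hold the 1st Thursday, 8–14 the 2nd, 15–21 the 3rd, 22–28 the 4th, 29–31 the 5th.
10 is in the range for the 2nd.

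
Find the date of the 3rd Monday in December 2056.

The first Monday of December 2056 is December 4.
The 3rd Monday is 2 weeks later: 4 + 14 = 18.

18 December 2056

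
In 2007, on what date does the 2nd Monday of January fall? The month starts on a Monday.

January 2007 begins on a Monday, so the first Monday is January 1.
The 2nd Monday is 1 weeks later: 1 + 7 = 8.

January 8, 2007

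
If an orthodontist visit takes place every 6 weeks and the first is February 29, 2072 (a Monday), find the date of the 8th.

The 8th occurrence is 7 intervals after the first: 7 × 42 = 294 days after February 29, 2072.
February has 29 days — 0 days to the end of February leaves 294.
March has 31 days (263 left).
April has 30 days (233 left).
May has 31 days (202 left).
June has 30 days (172 left).
July has 31 days (141 left).
August has 31 days (110 left).
September has 30 days (80 left).
October has 31 days (49 left).
November has 30 days (19 left).
19 days into December → December 19, 2072.

December 19, 2072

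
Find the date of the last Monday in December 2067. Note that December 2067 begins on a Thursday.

December 26, 2067

December 2067 begins on a Thursday, so the first Monday is December 5 (4 days later).
December 2067 has 31 days. Adding weeks: 5, 12, 19, 26 — the last one ≤ 31 is the 26th.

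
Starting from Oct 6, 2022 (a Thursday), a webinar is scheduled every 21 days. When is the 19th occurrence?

Oct 19, 2023

The 19th occurrence is 18 intervals after the first: 18 × 21 = 378 days after Oct 6, 2022.
Oct has 31 days — 25 days to the end of Oct leaves 353.
Nov has 30 days (323 left).
Dec has 31 days (292 left).
Jan has 31 days (261 left).
Feb has 28 days (233 left).
Mar has 31 days (202 left).
Apr has 30 days (172 left).
May has 31 days (141 left).
Jun has 30 days (111 left).
Jul has 31 days (80 left).
Aug has 31 days (49 left).
Sep has 30 days (19 left).
19 days into Oct → Oct 19, 2023.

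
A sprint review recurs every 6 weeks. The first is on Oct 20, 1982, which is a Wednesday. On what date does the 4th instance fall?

The 4th occurrence is 3 intervals after the first: 3 × 42 = 126 days after Oct 20, 1982.
Oct has 31 days — 11 days to the end of Oct leaves 115.
Nov has 30 days (85 left).
Dec has 31 days (54 left).
Jan has 31 days (23 left).
23 days into Feb → Feb 23, 1983.

Feb 23, 1983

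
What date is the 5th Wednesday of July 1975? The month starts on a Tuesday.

July 1975 begins on a Tuesday, so the first Wednesday is July 2 (1 day later).
The 5th Wednesday is 4 weeks later: 2 + 28 = 30.

30 July 1975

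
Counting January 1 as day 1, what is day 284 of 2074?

January has 31 days (284 − 31 = 253 remain).
February has 28 days (253 − 28 = 225 remain).
March has 31 days (225 − 31 = 194 remain).
April has 30 days (194 − 30 = 164 remain).
May has 31 days (164 − 31 = 133 remain).
June has 30 days (133 − 30 = 103 remain).
July has 31 days (103 − 31 = 72 remain).
August has 31 days (72 − 31 = 41 remain).
September has 30 days (41 − 30 = 11 remain).
11 into October → October 11.

2074-10-11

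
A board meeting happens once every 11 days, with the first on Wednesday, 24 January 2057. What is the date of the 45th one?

The 45th occurrence is 44 intervals after the first: 44 × 11 = 484 days after 24 January 2057.
January has 31 days — 7 days to the end of January leaves 477.
From end of January to end of 2057 is 334 days (143 left).
January has 31 days (112 left).
February has 28 days (84 left).
March has 31 days (53 left).
April has 30 days (23 left).
23 days into May → 23 May 2058.

23 May 2058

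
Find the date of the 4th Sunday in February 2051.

The first Sunday of February 2051 is February 5.
The 4th Sunday is 3 weeks later: 5 + 21 = 26.

26 February 2051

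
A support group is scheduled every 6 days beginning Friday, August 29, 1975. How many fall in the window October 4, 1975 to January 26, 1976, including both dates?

Occurrences land 6·i days after August 29, 1975 for i = 0, 1, 2, …
October 4, 1975 is 36 days after the start; 36 ÷ 6 = 6 remainder 0. First occurrence in the window: #7 on October 4, 1975 (6×6 = 36 days in).
January 26, 1976 is 150 days after the start; 150 ÷ 6 = 25 remainder 0. Last occurrence in the window: #26 on January 26, 1976.
Occurrences #7 through #26: 20 in total.

20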